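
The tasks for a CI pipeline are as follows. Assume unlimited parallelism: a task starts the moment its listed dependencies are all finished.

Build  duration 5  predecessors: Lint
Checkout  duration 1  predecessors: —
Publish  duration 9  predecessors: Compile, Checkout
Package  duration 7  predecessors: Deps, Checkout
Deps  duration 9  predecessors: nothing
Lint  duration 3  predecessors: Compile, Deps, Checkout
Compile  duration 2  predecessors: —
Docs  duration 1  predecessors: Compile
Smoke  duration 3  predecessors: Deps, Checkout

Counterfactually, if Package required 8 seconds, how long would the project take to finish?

Actual critical path: Deps→Lint→Build = 9+3+5 = 17 ⇒ 17 seconds.
Package is off the critical path — its longest chain is 16 seconds, giving 1 of slack.
The critical path is still Deps→Lint→Build; finish is now 17 seconds.

17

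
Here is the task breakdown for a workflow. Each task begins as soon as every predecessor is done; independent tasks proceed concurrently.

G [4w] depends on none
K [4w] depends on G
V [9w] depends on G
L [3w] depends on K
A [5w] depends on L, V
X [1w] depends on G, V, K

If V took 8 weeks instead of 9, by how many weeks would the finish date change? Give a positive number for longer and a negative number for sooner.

Baseline: G→V→A = 4+9+5 = 18 → 18 weeks.
V is on the critical path; changing it to 8 makes that path 17 weeks.
No other chain overtakes it, so the finish is 17 weeks.
Change in finish: 17 − 18 = -1 weeks.

-1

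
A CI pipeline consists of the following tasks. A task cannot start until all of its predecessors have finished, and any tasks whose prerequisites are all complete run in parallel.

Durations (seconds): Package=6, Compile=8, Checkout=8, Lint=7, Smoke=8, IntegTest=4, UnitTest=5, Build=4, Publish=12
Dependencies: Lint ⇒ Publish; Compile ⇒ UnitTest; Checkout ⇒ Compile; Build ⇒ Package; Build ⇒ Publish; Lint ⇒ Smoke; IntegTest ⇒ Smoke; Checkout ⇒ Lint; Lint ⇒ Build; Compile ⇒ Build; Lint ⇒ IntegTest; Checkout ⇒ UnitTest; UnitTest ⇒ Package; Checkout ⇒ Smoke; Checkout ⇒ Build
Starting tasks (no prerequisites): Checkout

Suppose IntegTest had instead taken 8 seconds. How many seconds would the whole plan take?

32

As given, the longest chain is Checkout→Compile→Build→Publish = 8+8+4+12 = 32, so the finish is 32 seconds.
IntegTest is off the critical path — its longest chain is 27 seconds, giving 5 of slack.
No other chain overtakes it, so the finish is 32 seconds.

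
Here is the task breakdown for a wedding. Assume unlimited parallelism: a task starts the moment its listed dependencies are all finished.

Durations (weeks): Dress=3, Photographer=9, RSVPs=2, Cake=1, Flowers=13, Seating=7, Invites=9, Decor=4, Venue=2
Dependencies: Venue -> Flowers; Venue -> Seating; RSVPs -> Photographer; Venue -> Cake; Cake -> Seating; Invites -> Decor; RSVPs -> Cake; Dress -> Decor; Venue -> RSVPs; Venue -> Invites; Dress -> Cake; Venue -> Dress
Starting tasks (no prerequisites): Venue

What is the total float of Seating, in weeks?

Critical path: Venue→Invites→Decor = 2+9+4 = 15, so the finish is 15 weeks.
The longest chain containing Seating totals 13 weeks.
Slack of Seating = 8 − 6 = 2 weeks.

2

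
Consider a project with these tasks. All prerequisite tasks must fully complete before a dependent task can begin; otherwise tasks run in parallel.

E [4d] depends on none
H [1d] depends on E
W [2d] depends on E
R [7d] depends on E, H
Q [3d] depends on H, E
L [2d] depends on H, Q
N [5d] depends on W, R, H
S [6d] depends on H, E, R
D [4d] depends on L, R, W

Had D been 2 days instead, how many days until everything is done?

18

As given, the longest chain is E→H→R→S = 4+1+7+6 = 18, so the finish is 18 days.
The longest path through D is only 16 days, so D has float 2.
No other chain overtakes it, so the finish is 18 days.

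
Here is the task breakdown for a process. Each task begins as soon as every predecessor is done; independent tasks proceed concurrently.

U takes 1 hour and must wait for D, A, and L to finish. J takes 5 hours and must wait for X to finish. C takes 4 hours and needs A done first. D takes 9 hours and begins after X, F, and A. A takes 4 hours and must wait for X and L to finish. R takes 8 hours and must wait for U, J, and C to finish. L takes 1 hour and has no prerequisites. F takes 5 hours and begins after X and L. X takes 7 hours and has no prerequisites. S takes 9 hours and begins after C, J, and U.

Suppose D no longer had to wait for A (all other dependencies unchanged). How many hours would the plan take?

31

Original critical path: X→F→D→U→S = 7+5+9+1+9 = 31 ⇒ 31 hours.
Dropping A→D doesn't change D's earliest start (12); another predecessor still binds.
The longest chain is now X→F→D→U→S = 7+5+9+1+9 = 31, so the plan takes 31 hours.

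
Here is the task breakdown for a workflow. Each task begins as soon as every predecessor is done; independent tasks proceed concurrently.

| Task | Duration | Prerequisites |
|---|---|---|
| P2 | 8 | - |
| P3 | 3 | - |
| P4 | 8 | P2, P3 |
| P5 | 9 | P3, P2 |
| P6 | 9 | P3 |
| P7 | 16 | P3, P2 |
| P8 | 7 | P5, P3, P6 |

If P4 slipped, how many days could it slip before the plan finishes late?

Critical path: P2→P5→P8 = 8+9+7 = 24, so the finish is 24 days.
Longest path through P4: 16 days (earliest finish 16, latest finish 24).
Slack of P4 = 16 − 8 = 8 days.

8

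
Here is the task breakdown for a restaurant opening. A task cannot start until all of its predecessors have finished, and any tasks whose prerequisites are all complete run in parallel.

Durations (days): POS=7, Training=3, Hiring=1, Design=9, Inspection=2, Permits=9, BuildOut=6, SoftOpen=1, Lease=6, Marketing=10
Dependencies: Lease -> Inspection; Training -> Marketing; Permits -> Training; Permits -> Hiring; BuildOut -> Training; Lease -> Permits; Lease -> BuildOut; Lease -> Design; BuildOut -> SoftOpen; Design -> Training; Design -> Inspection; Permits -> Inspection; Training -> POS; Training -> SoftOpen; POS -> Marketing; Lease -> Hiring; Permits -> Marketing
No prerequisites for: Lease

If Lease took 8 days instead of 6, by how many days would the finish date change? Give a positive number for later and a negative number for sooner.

The binding path is Lease→Permits→Training→POS→Marketing = 6+9+3+7+10 = 35; finish at 35 days.
Lease is on the critical path; changing it to 8 makes that path 37 days.
That remains the longest chain; total 37 days.
Change in finish: 37 − 35 = +2 days.

2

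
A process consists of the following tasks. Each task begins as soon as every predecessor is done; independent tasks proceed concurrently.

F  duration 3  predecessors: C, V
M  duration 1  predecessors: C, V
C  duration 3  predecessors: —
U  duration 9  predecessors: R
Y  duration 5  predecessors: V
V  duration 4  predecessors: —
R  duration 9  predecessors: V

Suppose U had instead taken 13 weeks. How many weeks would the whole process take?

26

Baseline: V→R→U = 4+9+9 = 22 → 22 weeks.
U is on the critical path; changing it to 13 makes that path 26 weeks.
The critical path is still V→R→U; finish is now 26 weeks.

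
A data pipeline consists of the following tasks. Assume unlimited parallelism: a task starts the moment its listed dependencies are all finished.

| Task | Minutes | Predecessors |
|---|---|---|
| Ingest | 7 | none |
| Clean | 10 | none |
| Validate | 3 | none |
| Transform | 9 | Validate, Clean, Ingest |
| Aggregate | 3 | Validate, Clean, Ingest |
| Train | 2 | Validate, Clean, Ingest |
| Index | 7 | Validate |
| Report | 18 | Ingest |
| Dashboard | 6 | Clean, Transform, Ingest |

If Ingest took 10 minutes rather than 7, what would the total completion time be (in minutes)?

Baseline: Ingest→Report = 7+18 = 25 → 25 minutes.
Ingest is on the critical path; changing it to 10 makes that path 28 minutes.
That remains the longest chain; total 28 minutes.

28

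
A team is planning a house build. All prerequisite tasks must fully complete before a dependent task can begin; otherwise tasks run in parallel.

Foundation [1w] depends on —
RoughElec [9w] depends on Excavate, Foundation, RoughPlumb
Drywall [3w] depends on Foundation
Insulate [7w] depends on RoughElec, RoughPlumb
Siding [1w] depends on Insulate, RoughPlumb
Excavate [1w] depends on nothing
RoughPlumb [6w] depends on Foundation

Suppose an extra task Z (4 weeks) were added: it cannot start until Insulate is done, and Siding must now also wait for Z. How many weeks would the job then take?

28

Originally the job takes 24 weeks.
With Z inserted, Siding now waits for max(Insulate, RoughPlumb, Z).
New critical path: Foundation→RoughPlumb→RoughElec→Insulate→Z→Siding = 1+6+9+7+4+1 = 28 ⇒ 28 weeks.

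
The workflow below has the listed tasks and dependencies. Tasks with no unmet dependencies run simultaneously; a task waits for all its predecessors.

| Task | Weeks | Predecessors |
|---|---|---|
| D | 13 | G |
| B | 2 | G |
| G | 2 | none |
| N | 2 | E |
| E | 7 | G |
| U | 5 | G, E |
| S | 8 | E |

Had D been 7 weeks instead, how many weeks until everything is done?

Actual critical path: G→E→S = 2+7+8 = 17 ⇒ 17 weeks.
The longest path through D is only 15 weeks, so D has float 2.
That remains the longest chain; total 17 weeks.

17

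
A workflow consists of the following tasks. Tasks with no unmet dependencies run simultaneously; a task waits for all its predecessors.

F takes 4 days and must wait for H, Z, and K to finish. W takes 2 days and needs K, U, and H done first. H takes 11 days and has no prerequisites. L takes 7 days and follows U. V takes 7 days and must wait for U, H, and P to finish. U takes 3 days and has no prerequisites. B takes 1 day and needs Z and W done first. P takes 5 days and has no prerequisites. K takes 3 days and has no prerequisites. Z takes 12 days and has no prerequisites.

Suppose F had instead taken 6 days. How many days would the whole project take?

The binding path is H→V = 11+7 = 18; finish at 18 days.
The longest path through F is only 16 days, so F has float 2.
Now Z→F = 12+6 = 18 is longest, so the finish becomes 18 days.

18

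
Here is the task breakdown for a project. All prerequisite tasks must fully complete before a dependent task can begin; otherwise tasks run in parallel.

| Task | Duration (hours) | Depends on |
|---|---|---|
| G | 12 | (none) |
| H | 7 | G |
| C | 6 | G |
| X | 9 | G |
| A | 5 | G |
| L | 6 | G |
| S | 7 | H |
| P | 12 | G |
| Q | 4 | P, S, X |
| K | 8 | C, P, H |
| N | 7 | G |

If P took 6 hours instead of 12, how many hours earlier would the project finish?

As given, the longest chain is G→P→K = 12+12+8 = 32, so the finish is 32 hours.
Since P is critical, the -6 change carries straight to that chain (now 26 hours).
Now G→H→S→Q = 12+7+7+4 = 30 is longest, so the finish becomes 30 hours.
Change in finish: 30 − 32 = -2 hours.

2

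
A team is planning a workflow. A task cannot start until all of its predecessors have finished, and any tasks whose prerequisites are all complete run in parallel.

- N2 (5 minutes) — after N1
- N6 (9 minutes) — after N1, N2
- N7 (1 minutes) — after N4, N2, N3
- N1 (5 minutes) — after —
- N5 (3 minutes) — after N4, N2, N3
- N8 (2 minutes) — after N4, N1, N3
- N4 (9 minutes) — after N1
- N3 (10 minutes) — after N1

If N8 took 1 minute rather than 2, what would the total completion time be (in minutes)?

The binding path is N1→N2→N6 = 5+5+9 = 19; finish at 19 minutes.
N8 has 2 minutes of float (longest path through it is 17).
The critical path is still N1→N2→N6; finish is now 19 minutes.

19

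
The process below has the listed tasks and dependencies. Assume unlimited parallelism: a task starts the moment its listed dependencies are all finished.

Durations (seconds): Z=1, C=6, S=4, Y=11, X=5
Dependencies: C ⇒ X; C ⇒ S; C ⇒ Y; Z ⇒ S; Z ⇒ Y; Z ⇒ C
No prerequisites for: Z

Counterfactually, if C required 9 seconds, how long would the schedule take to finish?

21

The binding path is Z→C→Y = 1+6+11 = 18; finish at 18 seconds.
C is on the critical path; changing it to 9 makes that path 21 seconds.
The critical path is still Z→C→Y; finish is now 21 seconds.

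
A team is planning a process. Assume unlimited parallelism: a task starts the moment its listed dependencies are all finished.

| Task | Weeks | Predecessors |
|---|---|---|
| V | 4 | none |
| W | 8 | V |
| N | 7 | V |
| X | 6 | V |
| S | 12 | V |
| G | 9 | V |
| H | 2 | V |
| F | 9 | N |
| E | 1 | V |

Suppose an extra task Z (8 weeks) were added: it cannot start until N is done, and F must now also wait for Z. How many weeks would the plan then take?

28

Originally the plan takes 20 weeks.
With Z inserted, F now waits for max(N, Z).
New critical path: V→N→Z→F = 4+7+8+9 = 28 ⇒ 28 weeks.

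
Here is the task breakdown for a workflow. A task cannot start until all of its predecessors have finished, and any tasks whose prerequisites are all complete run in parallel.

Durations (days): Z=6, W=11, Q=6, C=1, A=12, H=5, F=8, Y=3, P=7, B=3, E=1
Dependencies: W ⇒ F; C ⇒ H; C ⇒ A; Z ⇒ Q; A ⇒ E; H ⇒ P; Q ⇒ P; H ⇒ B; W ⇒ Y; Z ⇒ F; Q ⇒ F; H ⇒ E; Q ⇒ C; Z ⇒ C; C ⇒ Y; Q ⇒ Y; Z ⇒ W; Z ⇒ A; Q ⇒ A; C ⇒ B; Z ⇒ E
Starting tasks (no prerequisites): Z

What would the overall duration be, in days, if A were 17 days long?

31

The binding path is Z→Q→C→A→E = 6+6+1+12+1 = 26; finish at 26 days.
A lies on that path, so at 17 days the path becomes 31 days.
The critical path is still Z→Q→C→A→E; finish is now 31 days.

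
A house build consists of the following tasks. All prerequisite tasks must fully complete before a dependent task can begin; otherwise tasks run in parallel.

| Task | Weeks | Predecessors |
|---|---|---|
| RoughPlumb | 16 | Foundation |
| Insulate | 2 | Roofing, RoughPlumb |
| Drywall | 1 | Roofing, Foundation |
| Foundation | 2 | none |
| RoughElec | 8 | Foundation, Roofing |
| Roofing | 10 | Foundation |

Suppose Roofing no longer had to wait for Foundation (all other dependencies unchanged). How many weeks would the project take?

With the dependency in place, Foundation→Roofing→RoughElec = 2+10+8 = 20 sets the finish at 20 weeks.
Without Foundation→Roofing, Roofing's earliest start moves from 2 to 0.
After: Foundation→RoughPlumb→Insulate = 2+16+2 = 20 → 20 weeks.

20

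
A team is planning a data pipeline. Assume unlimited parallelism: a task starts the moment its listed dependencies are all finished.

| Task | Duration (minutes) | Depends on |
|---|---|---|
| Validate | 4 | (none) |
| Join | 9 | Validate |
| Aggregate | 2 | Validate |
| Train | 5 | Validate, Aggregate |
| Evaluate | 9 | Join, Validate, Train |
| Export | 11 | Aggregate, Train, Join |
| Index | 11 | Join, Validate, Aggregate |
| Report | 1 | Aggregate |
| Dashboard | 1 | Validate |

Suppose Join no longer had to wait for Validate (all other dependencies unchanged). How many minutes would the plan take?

Original critical path: Validate→Join→Export = 4+9+11 = 24 ⇒ 24 minutes.
Without Validate→Join, Join's earliest start moves from 4 to 0.
The longest chain is now Validate→Aggregate→Train→Export = 4+2+5+11 = 22, so the plan takes 22 minutes.

22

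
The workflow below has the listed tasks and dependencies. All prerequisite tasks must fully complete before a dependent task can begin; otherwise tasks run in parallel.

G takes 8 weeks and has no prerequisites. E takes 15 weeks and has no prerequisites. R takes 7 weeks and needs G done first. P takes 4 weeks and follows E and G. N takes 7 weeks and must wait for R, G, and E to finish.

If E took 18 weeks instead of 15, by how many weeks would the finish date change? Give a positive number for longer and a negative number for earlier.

Baseline: E→N = 15+7 = 22 → 22 weeks.
E is on the critical path; changing it to 18 makes that path 25 weeks.
No other chain overtakes it, so the finish is 25 weeks.
Change in finish: 25 − 22 = +3 weeks.

3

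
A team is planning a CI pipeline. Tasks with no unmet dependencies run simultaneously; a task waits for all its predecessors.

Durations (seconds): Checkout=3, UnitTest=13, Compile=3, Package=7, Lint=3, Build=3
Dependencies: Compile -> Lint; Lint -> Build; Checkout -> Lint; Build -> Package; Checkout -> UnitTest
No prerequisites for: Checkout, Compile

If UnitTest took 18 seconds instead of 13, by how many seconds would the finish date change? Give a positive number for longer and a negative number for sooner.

Actual critical path: Checkout→UnitTest = 3+13 = 16 ⇒ 16 seconds.
UnitTest is on the critical path; changing it to 18 makes that path 21 seconds.
The critical path is still Checkout→UnitTest; finish is now 21 seconds.
Change in finish: 21 − 16 = +5 seconds.

5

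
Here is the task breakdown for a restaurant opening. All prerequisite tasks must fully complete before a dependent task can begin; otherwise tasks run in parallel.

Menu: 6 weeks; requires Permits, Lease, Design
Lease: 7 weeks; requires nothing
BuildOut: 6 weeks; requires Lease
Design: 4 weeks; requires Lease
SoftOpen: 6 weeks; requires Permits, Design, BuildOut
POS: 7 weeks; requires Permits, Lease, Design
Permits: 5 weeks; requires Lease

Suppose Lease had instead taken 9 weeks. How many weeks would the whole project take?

21

Baseline: Lease→Permits→POS = 7+5+7 = 19 → 19 weeks.
Lease is on the critical path; changing it to 9 makes that path 21 weeks.
That remains the longest chain; total 21 weeks.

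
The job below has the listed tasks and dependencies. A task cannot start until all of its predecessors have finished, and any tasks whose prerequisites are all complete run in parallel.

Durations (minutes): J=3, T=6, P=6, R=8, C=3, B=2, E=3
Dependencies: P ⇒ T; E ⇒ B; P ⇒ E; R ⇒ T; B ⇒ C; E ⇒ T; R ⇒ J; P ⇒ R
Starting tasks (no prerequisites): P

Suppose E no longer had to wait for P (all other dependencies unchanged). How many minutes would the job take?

Original critical path: P→R→T = 6+8+6 = 20 ⇒ 20 minutes.
Without P→E, E's earliest start moves from 6 to 0.
After: P→R→T = 6+8+6 = 20 → 20 minutes.

20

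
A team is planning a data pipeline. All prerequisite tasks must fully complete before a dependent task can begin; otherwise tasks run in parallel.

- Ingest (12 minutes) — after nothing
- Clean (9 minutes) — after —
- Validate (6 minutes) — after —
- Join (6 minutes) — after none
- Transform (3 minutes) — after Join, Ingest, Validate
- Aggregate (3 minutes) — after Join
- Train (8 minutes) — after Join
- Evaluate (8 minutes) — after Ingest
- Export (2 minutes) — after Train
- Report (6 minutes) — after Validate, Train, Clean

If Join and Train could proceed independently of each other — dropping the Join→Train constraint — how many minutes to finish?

20

Before: longest chain Ingest→Evaluate = 12+8 = 20, finish 20.
Without Join→Train, Train's earliest start moves from 6 to 0.
New critical path: Ingest→Evaluate = 12+8 = 20 ⇒ 20 minutes.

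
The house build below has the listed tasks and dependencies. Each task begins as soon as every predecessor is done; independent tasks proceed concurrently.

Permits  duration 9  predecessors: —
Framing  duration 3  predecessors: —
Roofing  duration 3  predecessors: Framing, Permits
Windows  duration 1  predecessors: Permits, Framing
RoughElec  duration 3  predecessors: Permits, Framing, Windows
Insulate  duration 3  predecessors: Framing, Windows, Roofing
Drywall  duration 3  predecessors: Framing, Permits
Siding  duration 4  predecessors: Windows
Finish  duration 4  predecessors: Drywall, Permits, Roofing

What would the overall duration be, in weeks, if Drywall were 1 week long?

16

As given, the longest chain is Permits→Drywall→Finish = 9+3+4 = 16, so the finish is 16 weeks.
Since Drywall is critical, the -2 change carries straight to that chain (now 14 weeks).
The binding chain switches to Permits→Roofing→Finish = 9+3+4 = 16; finish 16 weeks.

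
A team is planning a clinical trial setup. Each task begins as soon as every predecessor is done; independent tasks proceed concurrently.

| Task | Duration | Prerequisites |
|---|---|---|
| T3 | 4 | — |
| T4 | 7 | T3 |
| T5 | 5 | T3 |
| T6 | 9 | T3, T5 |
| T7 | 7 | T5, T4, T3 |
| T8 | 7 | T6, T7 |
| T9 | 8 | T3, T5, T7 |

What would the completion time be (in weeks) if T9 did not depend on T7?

With the dependency in place, T3→T4→T7→T9 = 4+7+7+8 = 26 sets the finish at 26 weeks.
Without T7→T9, T9's earliest start moves from 18 to 9.
After: T3→T4→T7→T8 = 4+7+7+7 = 25 → 25 weeks.

25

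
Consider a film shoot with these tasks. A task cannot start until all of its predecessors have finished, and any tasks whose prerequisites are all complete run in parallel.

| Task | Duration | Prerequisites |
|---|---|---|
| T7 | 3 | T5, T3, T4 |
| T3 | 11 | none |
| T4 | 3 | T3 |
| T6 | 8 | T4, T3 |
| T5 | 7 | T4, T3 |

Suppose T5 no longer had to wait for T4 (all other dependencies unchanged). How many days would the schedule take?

With the dependency in place, T3→T4→T5→T7 = 11+3+7+3 = 24 sets the finish at 24 days.
Without T4→T5, T5's earliest start moves from 14 to 11.
New critical path: T3→T4→T6 = 11+3+8 = 22 ⇒ 22 days.

22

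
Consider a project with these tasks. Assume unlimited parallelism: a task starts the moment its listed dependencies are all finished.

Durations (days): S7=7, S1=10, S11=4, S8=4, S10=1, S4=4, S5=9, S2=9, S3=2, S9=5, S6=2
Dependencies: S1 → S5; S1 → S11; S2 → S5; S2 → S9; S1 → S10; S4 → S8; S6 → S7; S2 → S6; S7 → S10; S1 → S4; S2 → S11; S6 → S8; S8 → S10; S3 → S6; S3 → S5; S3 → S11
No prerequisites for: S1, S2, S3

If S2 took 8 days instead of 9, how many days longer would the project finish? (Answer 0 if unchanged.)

0

As given, the longest chain is S2→S6→S7→S10 = 9+2+7+1 = 19, so the finish is 19 days.
S2 is on the critical path; changing it to 8 makes that path 18 days.
New critical path: S1→S4→S8→S10 = 10+4+4+1 = 19 ⇒ 19 days.
Change in finish: 19 − 19 = +0 days.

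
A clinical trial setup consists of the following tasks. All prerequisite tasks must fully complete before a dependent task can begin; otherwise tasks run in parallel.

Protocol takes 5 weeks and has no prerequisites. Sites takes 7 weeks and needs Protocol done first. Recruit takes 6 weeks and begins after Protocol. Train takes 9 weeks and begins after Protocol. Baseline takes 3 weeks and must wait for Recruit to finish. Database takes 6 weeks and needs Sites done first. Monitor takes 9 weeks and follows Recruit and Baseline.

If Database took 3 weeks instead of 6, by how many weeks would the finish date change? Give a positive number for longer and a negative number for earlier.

Actual critical path: Protocol→Recruit→Baseline→Monitor = 5+6+3+9 = 23 ⇒ 23 weeks.
Database has 5 weeks of float (longest path through it is 18).
No other chain overtakes it, so the finish is 23 weeks.
Change in finish: 23 − 23 = +0 weeks.

0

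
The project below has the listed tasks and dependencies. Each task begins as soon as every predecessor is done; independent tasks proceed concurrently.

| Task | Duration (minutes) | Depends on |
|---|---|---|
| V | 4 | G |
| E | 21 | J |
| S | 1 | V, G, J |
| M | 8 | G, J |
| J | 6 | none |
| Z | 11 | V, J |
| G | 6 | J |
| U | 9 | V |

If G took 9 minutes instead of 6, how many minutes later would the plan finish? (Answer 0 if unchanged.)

As given, the longest chain is J→G→V→Z = 6+6+4+11 = 27, so the finish is 27 minutes.
G is on the critical path; changing it to 9 makes that path 30 minutes.
No other chain overtakes it, so the finish is 30 minutes.
Change in finish: 30 − 27 = +3 minutes.

3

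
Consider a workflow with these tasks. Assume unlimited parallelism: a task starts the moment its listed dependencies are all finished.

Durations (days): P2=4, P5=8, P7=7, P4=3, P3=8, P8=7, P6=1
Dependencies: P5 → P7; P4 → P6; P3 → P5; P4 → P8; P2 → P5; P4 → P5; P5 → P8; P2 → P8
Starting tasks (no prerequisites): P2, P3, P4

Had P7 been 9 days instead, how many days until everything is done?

Critical path before the change: P3→P5→P7 = 8+8+7 = 23 giving 23 days.
P7 lies on that path, so at 9 days the path becomes 25 days.
No other chain overtakes it, so the finish is 25 days.

25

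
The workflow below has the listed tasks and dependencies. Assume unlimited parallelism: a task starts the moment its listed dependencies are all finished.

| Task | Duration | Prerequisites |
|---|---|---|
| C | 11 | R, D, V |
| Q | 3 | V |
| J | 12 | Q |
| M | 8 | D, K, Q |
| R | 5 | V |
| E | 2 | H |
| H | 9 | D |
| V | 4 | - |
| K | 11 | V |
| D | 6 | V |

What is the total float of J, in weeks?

Critical path: V→K→M = 4+11+8 = 23, so the finish is 23 weeks.
J finishes as early as 19 and must finish by 23.
Slack of J = 11 − 7 = 4 weeks.

4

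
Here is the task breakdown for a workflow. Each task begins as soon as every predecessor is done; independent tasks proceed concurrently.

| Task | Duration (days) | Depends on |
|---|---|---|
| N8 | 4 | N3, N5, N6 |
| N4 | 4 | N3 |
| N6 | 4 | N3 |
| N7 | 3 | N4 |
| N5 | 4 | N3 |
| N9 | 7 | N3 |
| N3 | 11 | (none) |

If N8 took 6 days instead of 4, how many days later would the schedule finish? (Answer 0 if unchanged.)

2

Actual critical path: N3→N5→N8 = 11+4+4 = 19 ⇒ 19 days.
N8 is on the critical path; changing it to 6 makes that path 21 days.
No other chain overtakes it, so the finish is 21 days.
Change in finish: 21 − 19 = +2 days.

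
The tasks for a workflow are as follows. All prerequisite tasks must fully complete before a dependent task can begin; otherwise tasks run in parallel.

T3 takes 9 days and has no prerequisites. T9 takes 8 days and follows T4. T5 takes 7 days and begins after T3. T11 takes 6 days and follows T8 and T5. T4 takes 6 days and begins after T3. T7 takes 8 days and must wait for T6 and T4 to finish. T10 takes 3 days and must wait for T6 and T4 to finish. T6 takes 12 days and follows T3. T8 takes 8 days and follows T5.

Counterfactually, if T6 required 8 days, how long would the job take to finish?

The binding path is T3→T5→T8→T11 = 9+7+8+6 = 30; finish at 30 days.
T6 has 1 day of float (longest path through it is 29).
The critical path is still T3→T5→T8→T11; finish is now 30 days.

30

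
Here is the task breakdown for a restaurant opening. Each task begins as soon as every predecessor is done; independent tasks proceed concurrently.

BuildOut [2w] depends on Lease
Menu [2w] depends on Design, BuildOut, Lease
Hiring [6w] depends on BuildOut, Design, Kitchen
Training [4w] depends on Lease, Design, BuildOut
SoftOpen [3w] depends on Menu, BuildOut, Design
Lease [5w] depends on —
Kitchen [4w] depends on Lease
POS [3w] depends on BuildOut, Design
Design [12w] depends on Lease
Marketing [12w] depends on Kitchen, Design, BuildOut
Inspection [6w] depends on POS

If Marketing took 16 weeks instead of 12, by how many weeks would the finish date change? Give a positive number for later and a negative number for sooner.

Baseline: Lease→Design→Marketing = 5+12+12 = 29 → 29 weeks.
Marketing is on the critical path; changing it to 16 makes that path 33 weeks.
The critical path is still Lease→Design→Marketing; finish is now 33 weeks.
Change in finish: 33 − 29 = +4 weeks.

4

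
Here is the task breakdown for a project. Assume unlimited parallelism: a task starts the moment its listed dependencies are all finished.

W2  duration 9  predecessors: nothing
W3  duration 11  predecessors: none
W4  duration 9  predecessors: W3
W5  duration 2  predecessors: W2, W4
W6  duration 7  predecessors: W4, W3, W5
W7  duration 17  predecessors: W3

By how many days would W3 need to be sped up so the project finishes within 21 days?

8

Current finish: 29 days; target: 21.
W3 is on every critical path, so each day cut from W3 cuts the finish by one (this holds down to a finish of 19).
Need 29 − 21 = 8 days off W3 → W3 becomes 3 days, finish becomes 21.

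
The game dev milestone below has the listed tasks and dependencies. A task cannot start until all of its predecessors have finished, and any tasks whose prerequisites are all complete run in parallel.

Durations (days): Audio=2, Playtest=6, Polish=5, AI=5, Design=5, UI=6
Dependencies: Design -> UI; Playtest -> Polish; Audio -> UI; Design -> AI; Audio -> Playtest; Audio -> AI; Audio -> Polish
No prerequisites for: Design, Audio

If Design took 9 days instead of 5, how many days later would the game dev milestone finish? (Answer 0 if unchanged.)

Baseline: Audio→Playtest→Polish = 2+6+5 = 13 → 13 days.
Design has 2 days of float (longest path through it is 11).
Now Design→UI = 9+6 = 15 is longest, so the finish becomes 15 days.
Change in finish: 15 − 13 = +2 days.

2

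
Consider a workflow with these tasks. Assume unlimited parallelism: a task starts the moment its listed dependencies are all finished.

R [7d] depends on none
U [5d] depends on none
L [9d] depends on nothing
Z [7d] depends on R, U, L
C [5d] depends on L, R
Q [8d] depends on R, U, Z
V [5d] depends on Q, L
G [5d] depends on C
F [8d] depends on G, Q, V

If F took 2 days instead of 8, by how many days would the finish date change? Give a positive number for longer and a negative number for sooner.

-6

Baseline: L→Z→Q→V→F = 9+7+8+5+8 = 37 → 37 days.
Since F is critical, the -6 change carries straight to that chain (now 31 days).
No other chain overtakes it, so the finish is 31 days.
Change in finish: 31 − 37 = -6 days.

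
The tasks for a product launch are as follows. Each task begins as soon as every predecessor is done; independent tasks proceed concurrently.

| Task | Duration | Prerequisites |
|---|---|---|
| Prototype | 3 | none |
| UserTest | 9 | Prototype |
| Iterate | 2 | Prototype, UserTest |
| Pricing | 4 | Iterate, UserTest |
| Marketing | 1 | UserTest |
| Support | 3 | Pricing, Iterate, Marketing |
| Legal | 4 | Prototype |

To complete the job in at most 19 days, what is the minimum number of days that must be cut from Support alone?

Current finish: 21 days; target: 19.
Support is on every critical path, so each day cut from Support cuts the finish by one (this holds down to a finish of 19).
Need 21 − 19 = 2 days off Support → Support becomes 1 day, finish becomes 19.

2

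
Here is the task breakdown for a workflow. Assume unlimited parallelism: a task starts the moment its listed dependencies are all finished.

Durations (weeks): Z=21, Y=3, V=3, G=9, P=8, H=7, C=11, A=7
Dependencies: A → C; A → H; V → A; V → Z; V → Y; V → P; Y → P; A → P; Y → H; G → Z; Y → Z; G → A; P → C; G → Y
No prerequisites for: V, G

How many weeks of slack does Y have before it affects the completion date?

2

G→A→P→C = 9+7+8+11 = 35 sets the makespan at 35 weeks.
The longest chain containing Y totals 33 weeks.
Float = 35 − 33 = 2.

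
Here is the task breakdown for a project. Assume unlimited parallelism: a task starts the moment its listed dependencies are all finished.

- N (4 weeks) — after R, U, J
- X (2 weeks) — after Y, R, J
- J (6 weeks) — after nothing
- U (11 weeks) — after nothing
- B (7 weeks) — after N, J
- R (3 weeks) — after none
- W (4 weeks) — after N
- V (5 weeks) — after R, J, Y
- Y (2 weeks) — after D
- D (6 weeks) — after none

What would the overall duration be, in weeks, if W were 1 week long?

Actual critical path: U→N→B = 11+4+7 = 22 ⇒ 22 weeks.
The longest path through W is only 19 weeks, so W has float 3.
No other chain overtakes it, so the finish is 22 weeks.

22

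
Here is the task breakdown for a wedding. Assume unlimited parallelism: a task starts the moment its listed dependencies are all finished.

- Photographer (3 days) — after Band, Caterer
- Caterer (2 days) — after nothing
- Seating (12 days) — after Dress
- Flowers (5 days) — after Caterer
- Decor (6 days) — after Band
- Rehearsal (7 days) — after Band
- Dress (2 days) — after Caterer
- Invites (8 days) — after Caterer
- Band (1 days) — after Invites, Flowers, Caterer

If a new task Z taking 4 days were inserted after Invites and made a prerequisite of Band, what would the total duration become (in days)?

22

Originally the schedule takes 18 days.
With Z inserted, Band now waits for max(Invites, Flowers, Caterer, Z).
New critical path: Caterer→Invites→Z→Band→Rehearsal = 2+8+4+1+7 = 22 ⇒ 22 days.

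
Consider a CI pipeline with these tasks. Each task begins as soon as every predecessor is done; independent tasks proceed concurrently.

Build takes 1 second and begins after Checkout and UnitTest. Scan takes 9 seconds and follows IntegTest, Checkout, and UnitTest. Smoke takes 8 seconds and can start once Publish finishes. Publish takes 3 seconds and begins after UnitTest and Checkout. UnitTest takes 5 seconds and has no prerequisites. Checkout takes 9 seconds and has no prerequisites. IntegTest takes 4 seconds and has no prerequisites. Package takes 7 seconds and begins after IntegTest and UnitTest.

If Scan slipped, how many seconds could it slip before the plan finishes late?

2

Checkout→Publish→Smoke = 9+3+8 = 20 sets the makespan at 20 seconds.
Scan finishes as early as 18 and must finish by 20.
So Scan can slip 20 − 18 = 2 seconds.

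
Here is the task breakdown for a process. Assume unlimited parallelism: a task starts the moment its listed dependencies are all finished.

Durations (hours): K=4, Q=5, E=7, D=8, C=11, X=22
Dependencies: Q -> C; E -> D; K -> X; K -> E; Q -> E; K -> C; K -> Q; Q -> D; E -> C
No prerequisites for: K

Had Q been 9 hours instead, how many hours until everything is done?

31

As given, the longest chain is K→Q→E→C = 4+5+7+11 = 27, so the finish is 27 hours.
Since Q is critical, the +4 change carries straight to that chain (now 31 hours).
That remains the longest chain; total 31 hours.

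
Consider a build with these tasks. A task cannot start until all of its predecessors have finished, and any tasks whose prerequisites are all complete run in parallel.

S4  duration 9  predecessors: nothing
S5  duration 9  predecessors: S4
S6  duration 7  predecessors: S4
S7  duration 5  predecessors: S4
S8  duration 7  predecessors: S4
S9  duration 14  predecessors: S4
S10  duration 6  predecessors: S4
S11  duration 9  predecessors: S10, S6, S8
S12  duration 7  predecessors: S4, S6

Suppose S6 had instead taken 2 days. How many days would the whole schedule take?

25

Baseline: S4→S6→S11 = 9+7+9 = 25 → 25 days.
Since S6 is critical, the -5 change carries straight to that chain (now 20 days).
The binding chain switches to S4→S8→S11 = 9+7+9 = 25; finish 25 days.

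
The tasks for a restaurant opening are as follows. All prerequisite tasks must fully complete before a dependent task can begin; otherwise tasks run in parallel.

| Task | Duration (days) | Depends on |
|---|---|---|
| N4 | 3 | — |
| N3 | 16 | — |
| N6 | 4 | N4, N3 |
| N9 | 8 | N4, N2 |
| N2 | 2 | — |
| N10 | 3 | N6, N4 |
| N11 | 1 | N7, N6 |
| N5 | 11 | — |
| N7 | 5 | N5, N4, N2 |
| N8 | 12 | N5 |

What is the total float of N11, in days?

The longest chain is N3→N6→N10 = 16+4+3 = 23; overall finish 23 days.
N11 finishes as early as 21 and must finish by 23.
Slack of N11 = 22 − 20 = 2 days.

2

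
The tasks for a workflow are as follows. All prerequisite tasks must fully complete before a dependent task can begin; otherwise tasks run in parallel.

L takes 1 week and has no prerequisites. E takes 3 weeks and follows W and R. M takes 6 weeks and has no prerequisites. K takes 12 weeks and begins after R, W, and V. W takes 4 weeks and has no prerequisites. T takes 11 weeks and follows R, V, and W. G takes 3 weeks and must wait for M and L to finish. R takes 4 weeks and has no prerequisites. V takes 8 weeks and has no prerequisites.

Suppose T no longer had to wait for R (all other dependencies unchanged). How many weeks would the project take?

Before: longest chain V→K = 8+12 = 20, finish 20.
Dropping R→T doesn't change T's earliest start (8); another predecessor still binds.
After: V→K = 8+12 = 20 → 20 weeks.

20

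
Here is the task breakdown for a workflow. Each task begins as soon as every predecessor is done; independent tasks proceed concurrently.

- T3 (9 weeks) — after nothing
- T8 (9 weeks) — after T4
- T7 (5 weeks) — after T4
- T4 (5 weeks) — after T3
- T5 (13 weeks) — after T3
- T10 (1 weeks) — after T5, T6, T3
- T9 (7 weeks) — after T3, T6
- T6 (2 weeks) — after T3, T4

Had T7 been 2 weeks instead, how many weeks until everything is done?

The binding path is T3→T4→T6→T9 = 9+5+2+7 = 23; finish at 23 weeks.
The longest path through T7 is only 19 weeks, so T7 has float 4.
That remains the longest chain; total 23 weeks.

23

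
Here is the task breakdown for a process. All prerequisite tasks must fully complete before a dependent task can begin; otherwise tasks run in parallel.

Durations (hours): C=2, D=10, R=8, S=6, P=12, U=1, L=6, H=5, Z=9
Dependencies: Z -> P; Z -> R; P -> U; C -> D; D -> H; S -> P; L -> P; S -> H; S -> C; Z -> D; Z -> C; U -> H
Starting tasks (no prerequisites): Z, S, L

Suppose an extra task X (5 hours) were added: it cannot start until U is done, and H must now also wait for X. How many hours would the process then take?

32

Originally the process takes 27 hours.
With X inserted, H now waits for max(U, D, S, X).
New critical path: Z→P→U→X→H = 9+12+1+5+5 = 32 ⇒ 32 hours.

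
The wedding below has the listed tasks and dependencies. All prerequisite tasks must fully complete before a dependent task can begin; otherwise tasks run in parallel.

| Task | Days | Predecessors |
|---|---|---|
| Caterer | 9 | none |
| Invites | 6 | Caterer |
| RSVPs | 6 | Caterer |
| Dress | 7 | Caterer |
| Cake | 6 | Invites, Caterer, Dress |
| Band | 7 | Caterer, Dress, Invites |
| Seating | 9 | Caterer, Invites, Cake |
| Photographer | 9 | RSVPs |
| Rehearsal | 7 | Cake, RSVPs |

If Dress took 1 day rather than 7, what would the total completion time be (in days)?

30

Baseline: Caterer→Dress→Cake→Seating = 9+7+6+9 = 31 → 31 days.
Since Dress is critical, the -6 change carries straight to that chain (now 25 days).
New critical path: Caterer→Invites→Cake→Seating = 9+6+6+9 = 30 ⇒ 30 days.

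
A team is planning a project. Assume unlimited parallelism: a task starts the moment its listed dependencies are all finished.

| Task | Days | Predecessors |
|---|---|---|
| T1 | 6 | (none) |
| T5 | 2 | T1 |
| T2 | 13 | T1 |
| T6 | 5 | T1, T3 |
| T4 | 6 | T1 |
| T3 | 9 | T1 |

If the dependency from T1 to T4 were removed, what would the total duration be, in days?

Original critical path: T1→T3→T6 = 6+9+5 = 20 ⇒ 20 days.
Without T1→T4, T4's earliest start moves from 6 to 0.
After: T1→T3→T6 = 6+9+5 = 20 → 20 days.

20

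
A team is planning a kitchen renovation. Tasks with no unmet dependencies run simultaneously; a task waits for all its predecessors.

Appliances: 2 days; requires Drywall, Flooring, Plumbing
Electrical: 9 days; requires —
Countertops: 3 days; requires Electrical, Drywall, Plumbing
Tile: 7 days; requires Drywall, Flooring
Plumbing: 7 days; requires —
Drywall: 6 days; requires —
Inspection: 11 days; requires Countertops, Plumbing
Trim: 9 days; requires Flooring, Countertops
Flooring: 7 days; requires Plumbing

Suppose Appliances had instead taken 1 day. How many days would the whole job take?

23

As given, the longest chain is Plumbing→Flooring→Trim = 7+7+9 = 23, so the finish is 23 days.
The longest path through Appliances is only 16 days, so Appliances has float 7.
That remains the longest chain; total 23 days.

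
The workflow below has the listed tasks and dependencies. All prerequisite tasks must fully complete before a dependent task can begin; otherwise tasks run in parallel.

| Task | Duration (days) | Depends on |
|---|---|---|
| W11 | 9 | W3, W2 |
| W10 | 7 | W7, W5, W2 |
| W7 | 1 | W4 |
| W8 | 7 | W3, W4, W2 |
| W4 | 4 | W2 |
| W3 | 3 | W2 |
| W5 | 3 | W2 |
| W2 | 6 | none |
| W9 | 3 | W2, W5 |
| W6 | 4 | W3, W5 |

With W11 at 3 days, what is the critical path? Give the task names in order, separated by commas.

The binding path is W2→W3→W11 = 6+3+9 = 18; finish at 18 days.
W11 lies on that path, so at 3 days the path becomes 12 days.
The binding chain switches to W2→W4→W7→W10 = 6+4+1+7 = 18; finish 18 days.

W2, W4, W7, W10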